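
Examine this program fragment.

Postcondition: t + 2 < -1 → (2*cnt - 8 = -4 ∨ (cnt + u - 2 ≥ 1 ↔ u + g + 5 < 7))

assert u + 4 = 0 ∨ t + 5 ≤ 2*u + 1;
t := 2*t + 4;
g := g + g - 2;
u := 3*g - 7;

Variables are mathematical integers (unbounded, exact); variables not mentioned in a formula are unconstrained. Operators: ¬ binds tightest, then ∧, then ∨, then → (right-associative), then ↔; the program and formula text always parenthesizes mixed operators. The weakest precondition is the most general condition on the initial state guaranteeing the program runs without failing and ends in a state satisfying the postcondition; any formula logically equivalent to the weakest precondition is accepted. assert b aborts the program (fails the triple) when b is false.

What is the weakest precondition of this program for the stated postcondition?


Working backward. After the program, the postcondition t + 2 < -1 → (2*cnt - 8 = -4 ∨ (cnt + u - 2 ≥ 1 ↔ u + g + 5 < 7)) must hold; in canonical form it is t < -3 → (2*cnt = 4 ∨ (cnt + u ≥ 3 ↔ g + u < 2)).
Before u := 3*g - 7: t < -3 → (2*cnt = 4 ∨ (cnt + 3*g ≥ 10 ↔ 4*g < 9))
Before g := g + g - 2: t < -3 → (2*cnt = 4 ∨ (cnt + 6*g ≥ 16 ↔ 8*g < 17))
Before t := 2*t + 4: 2*t < -7 → (2*cnt = 4 ∨ (cnt + 6*g ≥ 16 ↔ 8*g < 17))
Before assert u + 4 = 0 ∨ t + 5 ≤ 2*u + 1: (u = -4 ∨ t ≤ 2*u - 4) ∧ (2*t < -7 → (2*cnt = 4 ∨ (cnt + 6*g ≥ 16 ↔ 8*g < 17)))
Answer: WP = (u = -4 ∨ t ≤ 2*u - 4) ∧ (2*t < -7 → (2*cnt = 4 ∨ (cnt + 6*g ≥ 16 ↔ 8*g < 17)))


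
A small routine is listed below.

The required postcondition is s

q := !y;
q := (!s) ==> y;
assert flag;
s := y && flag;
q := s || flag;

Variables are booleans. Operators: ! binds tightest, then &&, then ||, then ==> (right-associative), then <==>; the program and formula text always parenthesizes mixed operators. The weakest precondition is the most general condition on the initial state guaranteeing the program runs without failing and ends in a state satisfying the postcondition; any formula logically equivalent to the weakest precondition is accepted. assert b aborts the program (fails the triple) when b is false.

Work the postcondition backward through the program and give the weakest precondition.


Working backward. After the program, s must hold.
Before q := s || flag: s
Before s := y && flag: y && flag
Before assert flag: flag && y
Before q := (!s) ==> y: flag && y
Before q := !y: flag && y
Answer: WP = flag && y


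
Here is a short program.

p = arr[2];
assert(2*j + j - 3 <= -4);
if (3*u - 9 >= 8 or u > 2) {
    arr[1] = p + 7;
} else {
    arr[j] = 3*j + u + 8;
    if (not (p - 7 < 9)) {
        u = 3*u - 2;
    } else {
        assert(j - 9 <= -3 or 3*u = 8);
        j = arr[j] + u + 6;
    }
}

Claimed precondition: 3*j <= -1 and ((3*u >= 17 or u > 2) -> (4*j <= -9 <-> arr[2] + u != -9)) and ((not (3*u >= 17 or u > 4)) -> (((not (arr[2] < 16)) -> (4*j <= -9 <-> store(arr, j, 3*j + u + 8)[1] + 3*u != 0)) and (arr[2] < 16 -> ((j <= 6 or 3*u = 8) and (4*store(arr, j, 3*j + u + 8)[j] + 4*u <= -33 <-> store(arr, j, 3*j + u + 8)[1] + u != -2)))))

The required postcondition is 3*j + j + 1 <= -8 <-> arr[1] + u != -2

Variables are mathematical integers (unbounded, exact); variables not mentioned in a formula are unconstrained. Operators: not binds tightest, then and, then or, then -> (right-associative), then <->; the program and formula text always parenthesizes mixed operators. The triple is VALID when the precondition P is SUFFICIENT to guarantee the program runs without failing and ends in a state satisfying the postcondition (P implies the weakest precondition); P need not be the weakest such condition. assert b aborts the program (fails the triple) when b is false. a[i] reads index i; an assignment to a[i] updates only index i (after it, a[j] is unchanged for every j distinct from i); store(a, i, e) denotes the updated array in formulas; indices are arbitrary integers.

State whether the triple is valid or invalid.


Working backward. After the program, the postcondition 3*j + j + 1 <= -8 <-> arr[1] + u != -2 must hold; in canonical form it is 4*j <= -9 <-> arr[1] + u != -2.
Then branch requires 4*j <= -9 <-> p + u != -9; else branch requires ((not (p < 16)) -> (4*j <= -9 <-> store(arr, j, 3*j + u + 8)[1] + 3*u != 0)) and (p < 16 -> ((j <= 6 or 3*u = 8) and (4*store(arr, j, 3*j + u + 8)[j] + 4*u <= -33 <-> store(arr, j, 3*j + u + 8)[1] + u != -2))).
Before the if: ((3*u >= 17 or u > 2) -> (4*j <= -9 <-> p + u != -9)) and ((not (3*u >= 17 or u > 2)) -> (((not (p < 16)) -> (4*j <= -9 <-> store(arr, j, 3*j + u + 8)[1] + 3*u != 0)) and (p < 16 -> ((j <= 6 or 3*u = 8) and (4*store(arr, j, 3*j + u + 8)[j] + 4*u <= -33 <-> store(arr, j, 3*j + u + 8)[1] + u != -2)))))
Before assert 2*j + j - 3 <= -4: 3*j <= -1 and ((3*u >= 17 or u > 2) -> (4*j <= -9 <-> p + u != -9)) and ((not (3*u >= 17 or u > 2)) -> (((not (p < 16)) -> (4*j <= -9 <-> store(arr, j, 3*j + u + 8)[1] + 3*u != 0)) and (p < 16 -> ((j <= 6 or 3*u = 8) and (4*store(arr, j, 3*j + u + 8)[j] + 4*u <= -33 <-> store(arr, j, 3*j + u + 8)[1] + u != -2)))))
Before p := arr[2]: 3*j <= -1 and ((3*u >= 17 or u > 2) -> (4*j <= -9 <-> arr[2] + u != -9)) and ((not (3*u >= 17 or u > 2)) -> (((not (arr[2] < 16)) -> (4*j <= -9 <-> store(arr, j, 3*j + u + 8)[1] + 3*u != 0)) and (arr[2] < 16 -> ((j <= 6 or 3*u = 8) and (4*store(arr, j, 3*j + u + 8)[j] + 4*u <= -33 <-> store(arr, j, 3*j + u + 8)[1] + u != -2)))))
The weakest precondition is 3*j <= -1 and ((3*u >= 17 or u > 2) -> (4*j <= -9 <-> arr[2] + u != -9)) and ((not (3*u >= 17 or u > 2)) -> (((not (arr[2] < 16)) -> (4*j <= -9 <-> store(arr, j, 3*j + u + 8)[1] + 3*u != 0)) and (arr[2] < 16 -> ((j <= 6 or 3*u = 8) and (4*store(arr, j, 3*j + u + 8)[j] + 4*u <= -33 <-> store(arr, j, 3*j + u + 8)[1] + u != -2))))).
Check whether 3*j <= -1 and ((3*u >= 17 or u > 2) -> (4*j <= -9 <-> arr[2] + u != -9)) and ((not (3*u >= 17 or u > 4)) -> (((not (arr[2] < 16)) -> (4*j <= -9 <-> store(arr, j, 3*j + u + 8)[1] + 3*u != 0)) and (arr[2] < 16 -> ((j <= 6 or 3*u = 8) and (4*store(arr, j, 3*j + u + 8)[j] + 4*u <= -33 <-> store(arr, j, 3*j + u + 8)[1] + u != -2))))) implies it.
Every state satisfying the precondition satisfies the weakest precondition: the implication holds.
Answer: valid


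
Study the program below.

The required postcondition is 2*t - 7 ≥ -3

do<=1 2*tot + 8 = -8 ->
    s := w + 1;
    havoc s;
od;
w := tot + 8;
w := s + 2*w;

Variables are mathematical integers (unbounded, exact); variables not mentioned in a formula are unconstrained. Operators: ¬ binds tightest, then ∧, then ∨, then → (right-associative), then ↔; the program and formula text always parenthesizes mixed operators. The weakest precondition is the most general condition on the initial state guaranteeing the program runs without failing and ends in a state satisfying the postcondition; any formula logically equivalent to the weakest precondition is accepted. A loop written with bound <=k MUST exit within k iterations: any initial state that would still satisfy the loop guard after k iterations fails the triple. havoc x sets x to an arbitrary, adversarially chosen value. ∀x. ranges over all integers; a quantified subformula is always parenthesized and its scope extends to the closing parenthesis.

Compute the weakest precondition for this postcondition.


Working backward. After the program, the postcondition 2*t - 7 ≥ -3 must hold; in canonical form it is 2*t ≥ 4.
Before w := s + 2*w: 2*t ≥ 4
Before w := tot + 8: 2*t ≥ 4
Before the loop (bound <=1), unroll the exhaustion recursion (WP_0 = exit-now case; WP_j = one more guarded iteration, up to j = 1):
  WP_0: (¬(2*tot = -16)) ∧ 2*t ≥ 4
  WP_1: (2*tot = -16 → ((¬(2*tot = -16)) ∧ 2*t ≥ 4)) ∧ ((¬(2*tot = -16)) → 2*t ≥ 4)
So before the loop: (2*tot = -16 → ((¬(2*tot = -16)) ∧ 2*t ≥ 4)) ∧ ((¬(2*tot = -16)) → 2*t ≥ 4)
Answer: WP = (2*tot = -16 → ((¬(2*tot = -16)) ∧ 2*t ≥ 4)) ∧ ((¬(2*tot = -16)) → 2*t ≥ 4)


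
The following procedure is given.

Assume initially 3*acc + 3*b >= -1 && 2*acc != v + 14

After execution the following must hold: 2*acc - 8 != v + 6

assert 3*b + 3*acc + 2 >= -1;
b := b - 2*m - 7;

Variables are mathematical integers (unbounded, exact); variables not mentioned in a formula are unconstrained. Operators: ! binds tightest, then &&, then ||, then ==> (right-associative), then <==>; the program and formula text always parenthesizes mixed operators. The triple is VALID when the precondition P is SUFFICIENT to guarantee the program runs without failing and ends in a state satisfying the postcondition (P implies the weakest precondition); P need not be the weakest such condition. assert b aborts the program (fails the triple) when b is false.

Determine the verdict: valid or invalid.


Working backward. After the program, the postcondition 2*acc - 8 != v + 6 must hold; in canonical form it is 2*acc != v + 14.
Before b := b - 2*m - 7: 2*acc != v + 14
Before assert 3*b + 3*acc + 2 >= -1: 3*acc + 3*b >= -3 && 2*acc != v + 14
The weakest precondition is 3*acc + 3*b >= -3 && 2*acc != v + 14.
Check whether 3*acc + 3*b >= -1 && 2*acc != v + 14 implies it.
Every state satisfying the precondition satisfies the weakest precondition: the implication holds.
Answer: valid


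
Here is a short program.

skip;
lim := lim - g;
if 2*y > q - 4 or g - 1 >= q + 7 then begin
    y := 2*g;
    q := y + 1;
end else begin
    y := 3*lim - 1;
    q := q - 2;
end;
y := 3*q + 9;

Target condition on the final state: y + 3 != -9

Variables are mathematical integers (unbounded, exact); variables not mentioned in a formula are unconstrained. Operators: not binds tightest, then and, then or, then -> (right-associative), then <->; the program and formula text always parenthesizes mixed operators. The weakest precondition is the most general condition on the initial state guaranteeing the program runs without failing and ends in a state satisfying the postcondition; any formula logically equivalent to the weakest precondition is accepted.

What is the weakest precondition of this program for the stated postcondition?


Working backward. After the program, the postcondition y + 3 != -9 must hold; in canonical form it is y != -12.
Before y := 3*q + 9: 3*q != -21
Then branch requires 6*g != -24; else branch requires 3*q != -15.
Before the if: ((2*y > q - 4 or g >= q + 8) -> 6*g != -24) and ((not (2*y > q - 4 or g >= q + 8)) -> 3*q != -15)
Before lim := lim - g: ((2*y > q - 4 or g >= q + 8) -> 6*g != -24) and ((not (2*y > q - 4 or g >= q + 8)) -> 3*q != -15)
Before skip: ((2*y > q - 4 or g >= q + 8) -> 6*g != -24) and ((not (2*y > q - 4 or g >= q + 8)) -> 3*q != -15)
Answer: WP = ((2*y > q - 4 or g >= q + 8) -> 6*g != -24) and ((not (2*y > q - 4 or g >= q + 8)) -> 3*q != -15)


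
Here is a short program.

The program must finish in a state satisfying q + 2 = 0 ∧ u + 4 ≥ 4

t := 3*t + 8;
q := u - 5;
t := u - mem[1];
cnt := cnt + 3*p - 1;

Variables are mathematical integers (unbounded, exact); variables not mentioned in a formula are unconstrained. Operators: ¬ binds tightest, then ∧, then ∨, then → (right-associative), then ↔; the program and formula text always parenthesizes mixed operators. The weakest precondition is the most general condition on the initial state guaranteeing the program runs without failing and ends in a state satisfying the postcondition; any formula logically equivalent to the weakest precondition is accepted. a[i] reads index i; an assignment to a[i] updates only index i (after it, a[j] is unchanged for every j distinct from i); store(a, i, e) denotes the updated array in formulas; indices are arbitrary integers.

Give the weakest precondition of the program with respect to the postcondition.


Working backward. After the program, the postcondition q + 2 = 0 ∧ u + 4 ≥ 4 must hold; in canonical form it is q = -2 ∧ u ≥ 0.
Before cnt := cnt + 3*p - 1: q = -2 ∧ u ≥ 0
Before t := u - mem[1]: q = -2 ∧ u ≥ 0
Before q := u - 5: u = 3 ∧ u ≥ 0
Before t := 3*t + 8: u = 3 ∧ u ≥ 0
Answer: WP = u = 3 ∧ u ≥ 0


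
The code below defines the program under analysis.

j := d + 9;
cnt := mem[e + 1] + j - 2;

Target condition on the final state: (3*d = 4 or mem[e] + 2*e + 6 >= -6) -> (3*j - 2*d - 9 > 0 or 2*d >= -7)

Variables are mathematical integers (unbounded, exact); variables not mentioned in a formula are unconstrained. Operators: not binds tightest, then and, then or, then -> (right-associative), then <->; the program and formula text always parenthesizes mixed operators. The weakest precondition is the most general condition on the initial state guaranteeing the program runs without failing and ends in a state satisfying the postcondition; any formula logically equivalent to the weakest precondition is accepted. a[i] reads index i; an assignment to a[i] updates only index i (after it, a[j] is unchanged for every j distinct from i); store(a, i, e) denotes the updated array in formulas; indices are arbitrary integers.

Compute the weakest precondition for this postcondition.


Working backward. After the program, the postcondition (3*d = 4 or mem[e] + 2*e + 6 >= -6) -> (3*j - 2*d - 9 > 0 or 2*d >= -7) must hold; in canonical form it is (3*d = 4 or mem[e] + 2*e >= -12) -> (3*j > 2*d + 9 or 2*d >= -7).
Before cnt := mem[e + 1] + j - 2: (3*d = 4 or mem[e] + 2*e >= -12) -> (3*j > 2*d + 9 or 2*d >= -7)
Before j := d + 9: (3*d = 4 or mem[e] + 2*e >= -12) -> (d > -18 or 2*d >= -7)
Answer: WP = (3*d = 4 or mem[e] + 2*e >= -12) -> (d > -18 or 2*d >= -7)


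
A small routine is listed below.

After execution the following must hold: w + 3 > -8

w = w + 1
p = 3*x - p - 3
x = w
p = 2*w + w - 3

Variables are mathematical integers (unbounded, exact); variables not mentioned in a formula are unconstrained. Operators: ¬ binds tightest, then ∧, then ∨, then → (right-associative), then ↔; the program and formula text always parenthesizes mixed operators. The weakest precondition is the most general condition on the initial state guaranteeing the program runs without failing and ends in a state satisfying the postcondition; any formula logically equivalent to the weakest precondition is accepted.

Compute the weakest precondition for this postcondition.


Working backward. After the program, the postcondition w + 3 > -8 must hold; in canonical form it is w > -11.
Before p := 2*w + w - 3: w > -11
Before x := w: w > -11
Before p := 3*x - p - 3: w > -11
Before w := w + 1: w > -12
Answer: WP = w > -12


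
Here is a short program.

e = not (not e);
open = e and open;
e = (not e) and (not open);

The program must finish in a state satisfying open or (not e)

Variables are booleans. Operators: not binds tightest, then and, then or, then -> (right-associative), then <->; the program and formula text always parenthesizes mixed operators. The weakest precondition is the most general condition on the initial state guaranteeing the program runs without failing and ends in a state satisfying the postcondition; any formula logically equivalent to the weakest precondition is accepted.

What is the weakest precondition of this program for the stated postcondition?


Working backward. After the program, open or (not e) must hold.
Before e := (not e) and (not open): open or (not ((not e) and (not open)))
Before open := e and open: (e and open) or (not ((not e) and (not (e and open))))
Before e := not (not e): (e and open) or (not ((not e) and (not (e and open))))
Answer: WP = (e and open) or (not ((not e) and (not (e and open))))


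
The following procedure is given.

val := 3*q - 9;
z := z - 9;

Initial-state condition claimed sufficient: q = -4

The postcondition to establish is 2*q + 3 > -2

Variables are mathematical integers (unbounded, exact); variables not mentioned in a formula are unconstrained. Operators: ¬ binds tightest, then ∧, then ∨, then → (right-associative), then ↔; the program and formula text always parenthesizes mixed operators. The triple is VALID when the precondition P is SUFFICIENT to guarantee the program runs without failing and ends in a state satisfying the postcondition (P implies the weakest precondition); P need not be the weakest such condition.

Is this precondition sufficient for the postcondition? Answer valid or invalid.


Working backward. After the program, the postcondition 2*q + 3 > -2 must hold; in canonical form it is 2*q > -5.
Before z := z - 9: 2*q > -5
Before val := 3*q - 9: 2*q > -5
The weakest precondition is 2*q > -5.
Check whether q = -4 implies it.
Countermodel: at the initial state q = -4, the precondition holds but the weakest precondition fails.
Answer: invalid


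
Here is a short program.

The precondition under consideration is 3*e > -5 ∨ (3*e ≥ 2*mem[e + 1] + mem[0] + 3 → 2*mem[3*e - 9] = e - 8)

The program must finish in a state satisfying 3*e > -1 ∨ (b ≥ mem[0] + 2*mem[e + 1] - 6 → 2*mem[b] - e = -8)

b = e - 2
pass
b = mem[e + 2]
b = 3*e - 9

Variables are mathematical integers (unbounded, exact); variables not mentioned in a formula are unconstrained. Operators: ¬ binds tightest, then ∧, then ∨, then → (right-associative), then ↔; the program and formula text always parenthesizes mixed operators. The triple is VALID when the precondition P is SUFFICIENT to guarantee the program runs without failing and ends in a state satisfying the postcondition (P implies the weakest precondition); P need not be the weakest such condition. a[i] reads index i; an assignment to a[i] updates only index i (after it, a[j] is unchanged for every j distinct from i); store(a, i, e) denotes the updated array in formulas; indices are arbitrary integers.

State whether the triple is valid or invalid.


Working backward. After the program, the postcondition 3*e > -1 ∨ (b ≥ mem[0] + 2*mem[e + 1] - 6 → 2*mem[b] - e = -8) must hold; in canonical form it is 3*e > -1 ∨ (b ≥ 2*mem[e + 1] + mem[0] - 6 → 2*mem[b] = e - 8).
Before b := 3*e - 9: 3*e > -1 ∨ (3*e ≥ 2*mem[e + 1] + mem[0] + 3 → 2*mem[3*e - 9] = e - 8)
Before b := mem[e + 2]: 3*e > -1 ∨ (3*e ≥ 2*mem[e + 1] + mem[0] + 3 → 2*mem[3*e - 9] = e - 8)
Before skip: 3*e > -1 ∨ (3*e ≥ 2*mem[e + 1] + mem[0] + 3 → 2*mem[3*e - 9] = e - 8)
Before b := e - 2: 3*e > -1 ∨ (3*e ≥ 2*mem[e + 1] + mem[0] + 3 → 2*mem[3*e - 9] = e - 8)
The weakest precondition is 3*e > -1 ∨ (3*e ≥ 2*mem[e + 1] + mem[0] + 3 → 2*mem[3*e - 9] = e - 8).
Check whether 3*e > -5 ∨ (3*e ≥ 2*mem[e + 1] + mem[0] + 3 → 2*mem[3*e - 9] = e - 8) implies it.
Countermodel: at the initial state e = -1, mem = {[-12] = -2, [0] = -2, elsewhere -2}, the precondition holds but the weakest precondition fails.
Answer: invalid


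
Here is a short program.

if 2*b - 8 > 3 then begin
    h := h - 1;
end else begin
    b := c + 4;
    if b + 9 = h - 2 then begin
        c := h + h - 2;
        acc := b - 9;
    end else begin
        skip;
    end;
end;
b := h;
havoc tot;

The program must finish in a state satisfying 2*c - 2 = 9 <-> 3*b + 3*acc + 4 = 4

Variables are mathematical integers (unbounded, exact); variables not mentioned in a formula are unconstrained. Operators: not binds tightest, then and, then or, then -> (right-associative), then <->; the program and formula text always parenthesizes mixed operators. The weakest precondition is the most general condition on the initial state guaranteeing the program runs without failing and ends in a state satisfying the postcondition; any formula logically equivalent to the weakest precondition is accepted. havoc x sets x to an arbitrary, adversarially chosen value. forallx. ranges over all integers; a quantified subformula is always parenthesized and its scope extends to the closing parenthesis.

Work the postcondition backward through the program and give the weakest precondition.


Working backward. After the program, the postcondition 2*c - 2 = 9 <-> 3*b + 3*acc + 4 = 4 must hold; in canonical form it is 2*c = 11 <-> 3*acc + 3*b = 0.
Before havoc tot: 2*c = 11 <-> 3*acc + 3*b = 0
Before b := h: 2*c = 11 <-> 3*acc + 3*h = 0
Then branch requires 2*c = 11 <-> 3*acc + 3*h = 3; else branch requires (c = h - 15 -> (4*h = 15 <-> 3*c + 3*h = 15)) and ((not (c = h - 15)) -> (2*c = 11 <-> 3*acc + 3*h = 0)).
Before the if: (2*b > 11 -> (2*c = 11 <-> 3*acc + 3*h = 3)) and ((not (2*b > 11)) -> ((c = h - 15 -> (4*h = 15 <-> 3*c + 3*h = 15)) and ((not (c = h - 15)) -> (2*c = 11 <-> 3*acc + 3*h = 0))))
Answer: WP = (2*b > 11 -> (2*c = 11 <-> 3*acc + 3*h = 3)) and ((not (2*b > 11)) -> ((c = h - 15 -> (4*h = 15 <-> 3*c + 3*h = 15)) and ((not (c = h - 15)) -> (2*c = 11 <-> 3*acc + 3*h = 0))))


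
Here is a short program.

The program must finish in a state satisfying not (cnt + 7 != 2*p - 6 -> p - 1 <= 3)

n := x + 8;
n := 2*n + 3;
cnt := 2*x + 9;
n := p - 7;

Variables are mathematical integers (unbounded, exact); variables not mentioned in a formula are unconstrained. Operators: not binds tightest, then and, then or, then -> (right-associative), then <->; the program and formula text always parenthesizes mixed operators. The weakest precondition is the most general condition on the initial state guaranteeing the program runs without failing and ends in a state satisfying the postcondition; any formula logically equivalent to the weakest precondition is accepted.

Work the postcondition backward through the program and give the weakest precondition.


Working backward. After the program, the postcondition not (cnt + 7 != 2*p - 6 -> p - 1 <= 3) must hold; in canonical form it is not (cnt != 2*p - 13 -> p <= 4).
Before n := p - 7: not (cnt != 2*p - 13 -> p <= 4)
Before cnt := 2*x + 9: not (2*x != 2*p - 22 -> p <= 4)
Before n := 2*n + 3: not (2*x != 2*p - 22 -> p <= 4)
Before n := x + 8: not (2*x != 2*p - 22 -> p <= 4)
Answer: WP = not (2*x != 2*p - 22 -> p <= 4)


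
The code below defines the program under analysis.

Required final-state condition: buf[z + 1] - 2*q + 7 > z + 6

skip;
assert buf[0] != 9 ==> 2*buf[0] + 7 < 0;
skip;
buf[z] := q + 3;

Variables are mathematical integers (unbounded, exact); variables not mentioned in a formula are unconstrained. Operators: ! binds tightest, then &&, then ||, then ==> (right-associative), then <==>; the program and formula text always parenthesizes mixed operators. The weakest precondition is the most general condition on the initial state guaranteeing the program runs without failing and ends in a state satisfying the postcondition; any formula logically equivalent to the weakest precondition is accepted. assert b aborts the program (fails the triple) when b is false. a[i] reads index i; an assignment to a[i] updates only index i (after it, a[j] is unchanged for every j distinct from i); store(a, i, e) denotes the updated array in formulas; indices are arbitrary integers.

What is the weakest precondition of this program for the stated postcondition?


Working backward. After the program, the postcondition buf[z + 1] - 2*q + 7 > z + 6 must hold; in canonical form it is buf[z + 1] > 2*q + z - 1.
Before buf[z] := q + 3: store(buf, z, q + 3)[z + 1] > 2*q + z - 1
Before skip: store(buf, z, q + 3)[z + 1] > 2*q + z - 1
Before assert buf[0] != 9 ==> 2*buf[0] + 7 < 0: (buf[0] != 9 ==> 2*buf[0] < -7) && store(buf, z, q + 3)[z + 1] > 2*q + z - 1
Before skip: (buf[0] != 9 ==> 2*buf[0] < -7) && store(buf, z, q + 3)[z + 1] > 2*q + z - 1
Answer: WP = (buf[0] != 9 ==> 2*buf[0] < -7) && store(buf, z, q + 3)[z + 1] > 2*q + z - 1


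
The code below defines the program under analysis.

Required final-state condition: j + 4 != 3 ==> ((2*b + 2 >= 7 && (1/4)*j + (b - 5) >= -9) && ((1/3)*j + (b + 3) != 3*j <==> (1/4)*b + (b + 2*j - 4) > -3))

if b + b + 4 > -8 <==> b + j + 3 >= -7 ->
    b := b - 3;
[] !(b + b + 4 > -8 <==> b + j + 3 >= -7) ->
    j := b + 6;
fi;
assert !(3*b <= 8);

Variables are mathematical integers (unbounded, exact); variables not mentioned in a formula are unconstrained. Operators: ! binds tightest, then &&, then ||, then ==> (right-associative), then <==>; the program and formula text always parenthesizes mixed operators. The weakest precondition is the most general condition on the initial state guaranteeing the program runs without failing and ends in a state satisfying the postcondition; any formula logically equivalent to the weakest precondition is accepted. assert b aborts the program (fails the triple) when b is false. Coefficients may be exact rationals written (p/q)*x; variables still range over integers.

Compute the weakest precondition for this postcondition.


Working backward. After the program, the postcondition j + 4 != 3 ==> ((2*b + 2 >= 7 && (1/4)*j + (b - 5) >= -9) && ((1/3)*j + (b + 3) != 3*j <==> (1/4)*b + (b + 2*j - 4) > -3)) must hold; in canonical form it is j != -1 ==> (2*b >= 5 && b + (1/4)*j >= -4 && (b != (8/3)*j - 3 <==> (5/4)*b + 2*j > 1)).
Before assert !(3*b <= 8): (!(3*b <= 8)) && (j != -1 ==> (2*b >= 5 && b + (1/4)*j >= -4 && (b != (8/3)*j - 3 <==> (5/4)*b + 2*j > 1)))
Then branch requires (!(3*b <= 17)) && (j != -1 ==> (2*b >= 11 && b + (1/4)*j >= -1 && (b != (8/3)*j <==> (5/4)*b + 2*j > 19/4))); else branch requires (!(3*b <= 8)) && (b != -7 ==> (2*b >= 5 && (5/4)*b >= -11/2 && ((5/3)*b != -13 <==> (13/4)*b > -11))).
Before the if: ((2*b > -12 <==> b + j >= -10) ==> ((!(3*b <= 17)) && (j != -1 ==> (2*b >= 11 && b + (1/4)*j >= -1 && (b != (8/3)*j <==> (5/4)*b + 2*j > 19/4))))) && ((!(2*b > -12 <==> b + j >= -10)) ==> ((!(3*b <= 8)) && (b != -7 ==> (2*b >= 5 && (5/4)*b >= -11/2 && ((5/3)*b != -13 <==> (13/4)*b > -11)))))
Answer: WP = ((2*b > -12 <==> b + j >= -10) ==> ((!(3*b <= 17)) && (j != -1 ==> (2*b >= 11 && b + (1/4)*j >= -1 && (b != (8/3)*j <==> (5/4)*b + 2*j > 19/4))))) && ((!(2*b > -12 <==> b + j >= -10)) ==> ((!(3*b <= 8)) && (b != -7 ==> (2*b >= 5 && (5/4)*b >= -11/2 && ((5/3)*b != -13 <==> (13/4)*b > -11)))))


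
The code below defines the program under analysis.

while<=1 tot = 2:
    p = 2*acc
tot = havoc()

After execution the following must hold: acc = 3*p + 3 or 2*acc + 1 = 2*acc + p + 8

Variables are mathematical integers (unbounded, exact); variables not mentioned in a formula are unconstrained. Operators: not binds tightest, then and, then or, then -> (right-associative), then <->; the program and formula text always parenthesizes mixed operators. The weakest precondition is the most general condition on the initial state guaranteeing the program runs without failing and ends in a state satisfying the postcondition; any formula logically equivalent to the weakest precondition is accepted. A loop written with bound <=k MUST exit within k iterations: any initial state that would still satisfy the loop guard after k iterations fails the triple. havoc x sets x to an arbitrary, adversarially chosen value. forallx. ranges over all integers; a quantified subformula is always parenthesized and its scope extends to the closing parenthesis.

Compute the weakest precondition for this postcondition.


Working backward. After the program, the postcondition acc = 3*p + 3 or 2*acc + 1 = 2*acc + p + 8 must hold; in canonical form it is acc = 3*p + 3 or p = -7.
Before havoc tot: acc = 3*p + 3 or p = -7
Before the loop (bound <=1), unroll the exhaustion recursion (WP_0 = exit-now case; WP_j = one more guarded iteration, up to j = 1):
  WP_0: (not (tot = 2)) and (acc = 3*p + 3 or p = -7)
  WP_1: (tot = 2 -> ((not (tot = 2)) and (5*acc = -3 or 2*acc = -7))) and ((not (tot = 2)) -> (acc = 3*p + 3 or p = -7))
So before the loop: (tot = 2 -> ((not (tot = 2)) and (5*acc = -3 or 2*acc = -7))) and ((not (tot = 2)) -> (acc = 3*p + 3 or p = -7))
Answer: WP = (tot = 2 -> ((not (tot = 2)) and (5*acc = -3 or 2*acc = -7))) and ((not (tot = 2)) -> (acc = 3*p + 3 or p = -7))


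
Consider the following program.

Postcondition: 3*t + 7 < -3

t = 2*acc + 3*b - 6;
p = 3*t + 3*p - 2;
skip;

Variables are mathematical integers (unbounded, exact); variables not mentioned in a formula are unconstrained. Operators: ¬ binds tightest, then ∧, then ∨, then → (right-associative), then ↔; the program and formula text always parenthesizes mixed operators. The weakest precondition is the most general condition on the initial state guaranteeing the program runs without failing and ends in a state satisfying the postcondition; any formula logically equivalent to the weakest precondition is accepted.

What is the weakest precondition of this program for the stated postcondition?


Working backward. After the program, the postcondition 3*t + 7 < -3 must hold; in canonical form it is 3*t < -10.
Before skip: 3*t < -10
Before p := 3*t + 3*p - 2: 3*t < -10
Before t := 2*acc + 3*b - 6: 6*acc + 9*b < 8
Answer: WP = 6*acc + 9*b < 8


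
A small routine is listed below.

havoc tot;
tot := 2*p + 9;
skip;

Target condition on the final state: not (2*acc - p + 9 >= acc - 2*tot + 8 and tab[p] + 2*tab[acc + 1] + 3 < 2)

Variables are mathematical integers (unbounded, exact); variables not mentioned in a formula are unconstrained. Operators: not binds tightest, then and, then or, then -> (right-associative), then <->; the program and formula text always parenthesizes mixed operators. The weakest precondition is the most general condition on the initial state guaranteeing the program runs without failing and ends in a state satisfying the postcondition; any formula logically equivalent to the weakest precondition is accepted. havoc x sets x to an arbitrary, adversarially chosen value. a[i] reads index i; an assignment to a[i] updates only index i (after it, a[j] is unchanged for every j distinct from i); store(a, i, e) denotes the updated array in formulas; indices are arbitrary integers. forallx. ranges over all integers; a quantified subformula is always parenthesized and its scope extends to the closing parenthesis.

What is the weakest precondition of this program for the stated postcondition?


Working backward. After the program, the postcondition not (2*acc - p + 9 >= acc - 2*tot + 8 and tab[p] + 2*tab[acc + 1] + 3 < 2) must hold; in canonical form it is not (acc + 2*tot >= p - 1 and 2*tab[acc + 1] + tab[p] < -1).
Before skip: not (acc + 2*tot >= p - 1 and 2*tab[acc + 1] + tab[p] < -1)
Before tot := 2*p + 9: not (acc + 3*p >= -19 and 2*tab[acc + 1] + tab[p] < -1)
Before havoc tot: not (acc + 3*p >= -19 and 2*tab[acc + 1] + tab[p] < -1)
Answer: WP = not (acc + 3*p >= -19 and 2*tab[acc + 1] + tab[p] < -1)


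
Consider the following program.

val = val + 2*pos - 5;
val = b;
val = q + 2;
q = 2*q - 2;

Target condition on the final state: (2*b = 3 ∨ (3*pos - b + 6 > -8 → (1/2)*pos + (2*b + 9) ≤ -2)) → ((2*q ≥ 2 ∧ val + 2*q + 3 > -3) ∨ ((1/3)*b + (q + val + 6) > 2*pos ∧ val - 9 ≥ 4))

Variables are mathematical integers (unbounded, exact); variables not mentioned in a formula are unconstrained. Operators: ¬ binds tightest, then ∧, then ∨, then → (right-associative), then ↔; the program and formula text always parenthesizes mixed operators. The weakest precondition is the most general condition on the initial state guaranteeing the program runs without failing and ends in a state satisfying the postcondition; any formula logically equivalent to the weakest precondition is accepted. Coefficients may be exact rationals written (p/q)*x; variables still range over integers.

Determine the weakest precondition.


Working backward. After the program, the postcondition (2*b = 3 ∨ (3*pos - b + 6 > -8 → (1/2)*pos + (2*b + 9) ≤ -2)) → ((2*q ≥ 2 ∧ val + 2*q + 3 > -3) ∨ ((1/3)*b + (q + val + 6) > 2*pos ∧ val - 9 ≥ 4)) must hold; in canonical form it is (2*b = 3 ∨ (3*pos > b - 14 → 2*b + (1/2)*pos ≤ -11)) → ((2*q ≥ 2 ∧ 2*q + val > -6) ∨ ((1/3)*b + q + val > 2*pos - 6 ∧ val ≥ 13)).
Before q := 2*q - 2: (2*b = 3 ∨ (3*pos > b - 14 → 2*b + (1/2)*pos ≤ -11)) → ((4*q ≥ 6 ∧ 4*q + val > -2) ∨ ((1/3)*b + 2*q + val > 2*pos - 4 ∧ val ≥ 13))
Before val := q + 2: (2*b = 3 ∨ (3*pos > b - 14 → 2*b + (1/2)*pos ≤ -11)) → ((4*q ≥ 6 ∧ 5*q > -4) ∨ ((1/3)*b + 3*q > 2*pos - 6 ∧ q ≥ 11))
Before val := b: (2*b = 3 ∨ (3*pos > b - 14 → 2*b + (1/2)*pos ≤ -11)) → ((4*q ≥ 6 ∧ 5*q > -4) ∨ ((1/3)*b + 3*q > 2*pos - 6 ∧ q ≥ 11))
Before val := val + 2*pos - 5: (2*b = 3 ∨ (3*pos > b - 14 → 2*b + (1/2)*pos ≤ -11)) → ((4*q ≥ 6 ∧ 5*q > -4) ∨ ((1/3)*b + 3*q > 2*pos - 6 ∧ q ≥ 11))
Answer: WP = (2*b = 3 ∨ (3*pos > b - 14 → 2*b + (1/2)*pos ≤ -11)) → ((4*q ≥ 6 ∧ 5*q > -4) ∨ ((1/3)*b + 3*q > 2*pos - 6 ∧ q ≥ 11))


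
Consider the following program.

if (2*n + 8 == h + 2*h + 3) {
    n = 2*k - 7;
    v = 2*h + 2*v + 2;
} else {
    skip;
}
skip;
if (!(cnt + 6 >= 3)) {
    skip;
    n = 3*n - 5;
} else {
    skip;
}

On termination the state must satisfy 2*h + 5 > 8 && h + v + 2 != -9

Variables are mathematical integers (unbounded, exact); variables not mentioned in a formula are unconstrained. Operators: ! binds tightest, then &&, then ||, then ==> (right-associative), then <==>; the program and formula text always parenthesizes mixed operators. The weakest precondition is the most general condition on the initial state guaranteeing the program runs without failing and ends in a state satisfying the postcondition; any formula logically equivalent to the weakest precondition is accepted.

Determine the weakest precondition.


Working backward. After the program, the postcondition 2*h + 5 > 8 && h + v + 2 != -9 must hold; in canonical form it is 2*h > 3 && h + v != -11.
Then branch requires 2*h > 3 && h + v != -11; else branch requires 2*h > 3 && h + v != -11.
Before the if: ((!(cnt >= -3)) ==> (2*h > 3 && h + v != -11)) && (cnt >= -3 ==> (2*h > 3 && h + v != -11))
Before skip: ((!(cnt >= -3)) ==> (2*h > 3 && h + v != -11)) && (cnt >= -3 ==> (2*h > 3 && h + v != -11))
Then branch requires ((!(cnt >= -3)) ==> (2*h > 3 && 3*h + 2*v != -13)) && (cnt >= -3 ==> (2*h > 3 && 3*h + 2*v != -13)); else branch requires ((!(cnt >= -3)) ==> (2*h > 3 && h + v != -11)) && (cnt >= -3 ==> (2*h > 3 && h + v != -11)).
Before the if: (2*n == 3*h - 5 ==> (((!(cnt >= -3)) ==> (2*h > 3 && 3*h + 2*v != -13)) && (cnt >= -3 ==> (2*h > 3 && 3*h + 2*v != -13)))) && ((!(2*n == 3*h - 5)) ==> (((!(cnt >= -3)) ==> (2*h > 3 && h + v != -11)) && (cnt >= -3 ==> (2*h > 3 && h + v != -11))))
Answer: WP = (2*n == 3*h - 5 ==> (((!(cnt >= -3)) ==> (2*h > 3 && 3*h + 2*v != -13)) && (cnt >= -3 ==> (2*h > 3 && 3*h + 2*v != -13)))) && ((!(2*n == 3*h - 5)) ==> (((!(cnt >= -3)) ==> (2*h > 3 && h + v != -11)) && (cnt >= -3 ==> (2*h > 3 && h + v != -11))))


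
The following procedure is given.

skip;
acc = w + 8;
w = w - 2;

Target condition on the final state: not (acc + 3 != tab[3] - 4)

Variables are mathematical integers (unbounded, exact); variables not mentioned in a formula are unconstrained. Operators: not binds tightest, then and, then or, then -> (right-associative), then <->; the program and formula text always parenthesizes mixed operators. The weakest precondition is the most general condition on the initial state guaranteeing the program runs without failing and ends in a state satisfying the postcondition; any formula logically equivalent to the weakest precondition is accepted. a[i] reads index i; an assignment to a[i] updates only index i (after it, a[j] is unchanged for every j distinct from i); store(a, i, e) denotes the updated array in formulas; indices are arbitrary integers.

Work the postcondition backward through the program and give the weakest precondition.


Working backward. After the program, the postcondition not (acc + 3 != tab[3] - 4) must hold; in canonical form it is not (acc != tab[3] - 7).
Before w := w - 2: not (acc != tab[3] - 7)
Before acc := w + 8: not (w != tab[3] - 15)
Before skip: not (w != tab[3] - 15)
Answer: WP = not (w != tab[3] - 15)


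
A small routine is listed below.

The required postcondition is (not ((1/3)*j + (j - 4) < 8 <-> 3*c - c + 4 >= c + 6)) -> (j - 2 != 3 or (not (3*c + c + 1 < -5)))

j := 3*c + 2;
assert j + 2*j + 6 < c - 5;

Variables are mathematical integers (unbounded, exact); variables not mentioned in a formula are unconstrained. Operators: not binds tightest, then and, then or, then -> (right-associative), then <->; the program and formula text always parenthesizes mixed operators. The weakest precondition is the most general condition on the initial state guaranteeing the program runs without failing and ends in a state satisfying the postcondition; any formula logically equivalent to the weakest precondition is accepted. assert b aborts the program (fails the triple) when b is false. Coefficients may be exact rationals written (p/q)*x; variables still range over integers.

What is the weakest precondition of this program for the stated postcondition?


Working backward. After the program, the postcondition (not ((1/3)*j + (j - 4) < 8 <-> 3*c - c + 4 >= c + 6)) -> (j - 2 != 3 or (not (3*c + c + 1 < -5))) must hold; in canonical form it is (not ((4/3)*j < 12 <-> c >= 2)) -> (j != 5 or (not (4*c < -6))).
Before assert j + 2*j + 6 < c - 5: 3*j < c - 11 and ((not ((4/3)*j < 12 <-> c >= 2)) -> (j != 5 or (not (4*c < -6))))
Before j := 3*c + 2: 8*c < -17 and ((not (4*c < 28/3 <-> c >= 2)) -> (3*c != 3 or (not (4*c < -6))))
Answer: WP = 8*c < -17 and ((not (4*c < 28/3 <-> c >= 2)) -> (3*c != 3 or (not (4*c < -6))))


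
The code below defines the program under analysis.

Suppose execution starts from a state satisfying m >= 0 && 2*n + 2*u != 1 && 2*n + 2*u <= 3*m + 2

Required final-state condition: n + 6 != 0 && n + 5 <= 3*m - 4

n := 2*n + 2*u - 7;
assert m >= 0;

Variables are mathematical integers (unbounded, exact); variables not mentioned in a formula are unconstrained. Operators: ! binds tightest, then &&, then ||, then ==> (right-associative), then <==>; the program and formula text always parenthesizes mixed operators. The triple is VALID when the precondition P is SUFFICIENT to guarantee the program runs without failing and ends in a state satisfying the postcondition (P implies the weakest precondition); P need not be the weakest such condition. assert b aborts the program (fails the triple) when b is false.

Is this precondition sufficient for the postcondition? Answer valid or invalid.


Working backward. After the program, the postcondition n + 6 != 0 && n + 5 <= 3*m - 4 must hold; in canonical form it is n != -6 && n <= 3*m - 9.
Before assert m >= 0: m >= 0 && n != -6 && n <= 3*m - 9
Before n := 2*n + 2*u - 7: m >= 0 && 2*n + 2*u != 1 && 2*n + 2*u <= 3*m - 2
The weakest precondition is m >= 0 && 2*n + 2*u != 1 && 2*n + 2*u <= 3*m - 2.
Check whether m >= 0 && 2*n + 2*u != 1 && 2*n + 2*u <= 3*m + 2 implies it.
Countermodel: at the initial state m = 0, n = 0, u = 0, the precondition holds but the weakest precondition fails.
Answer: invalid


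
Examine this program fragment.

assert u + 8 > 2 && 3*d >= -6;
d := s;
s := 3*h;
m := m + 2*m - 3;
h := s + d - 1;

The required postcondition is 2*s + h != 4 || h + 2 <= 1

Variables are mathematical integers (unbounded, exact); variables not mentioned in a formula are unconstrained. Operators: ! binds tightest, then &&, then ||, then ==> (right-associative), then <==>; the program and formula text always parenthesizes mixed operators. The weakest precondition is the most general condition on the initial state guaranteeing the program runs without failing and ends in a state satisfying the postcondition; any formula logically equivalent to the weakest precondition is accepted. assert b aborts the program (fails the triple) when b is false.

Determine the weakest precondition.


Working backward. After the program, the postcondition 2*s + h != 4 || h + 2 <= 1 must hold; in canonical form it is h + 2*s != 4 || h <= -1.
Before h := s + d - 1: d + 3*s != 5 || d + s <= 0
Before m := m + 2*m - 3: d + 3*s != 5 || d + s <= 0
Before s := 3*h: d + 9*h != 5 || d + 3*h <= 0
Before d := s: 9*h + s != 5 || 3*h + s <= 0
Before assert u + 8 > 2 && 3*d >= -6: u > -6 && 3*d >= -6 && (9*h + s != 5 || 3*h + s <= 0)
Answer: WP = u > -6 && 3*d >= -6 && (9*h + s != 5 || 3*h + s <= 0)


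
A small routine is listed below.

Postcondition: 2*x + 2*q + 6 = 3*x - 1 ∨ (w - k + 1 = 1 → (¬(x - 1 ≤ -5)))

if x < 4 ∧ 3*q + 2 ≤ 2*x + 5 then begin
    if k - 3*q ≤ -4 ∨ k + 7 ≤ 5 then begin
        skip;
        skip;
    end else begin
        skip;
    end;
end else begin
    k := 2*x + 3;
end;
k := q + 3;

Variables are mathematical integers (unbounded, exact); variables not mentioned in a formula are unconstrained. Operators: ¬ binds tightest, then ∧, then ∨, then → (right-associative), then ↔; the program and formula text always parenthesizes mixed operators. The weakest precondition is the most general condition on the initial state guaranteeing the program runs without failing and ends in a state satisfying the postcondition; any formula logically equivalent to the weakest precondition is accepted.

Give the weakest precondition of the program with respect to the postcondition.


Working backward. After the program, the postcondition 2*x + 2*q + 6 = 3*x - 1 ∨ (w - k + 1 = 1 → (¬(x - 1 ≤ -5))) must hold; in canonical form it is 2*q = x - 7 ∨ (w = k → (¬(x ≤ -4))).
Before k := q + 3: 2*q = x - 7 ∨ (w = q + 3 → (¬(x ≤ -4)))
Then branch requires ((k ≤ 3*q - 4 ∨ k ≤ -2) → (2*q = x - 7 ∨ (w = q + 3 → (¬(x ≤ -4))))) ∧ ((¬(k ≤ 3*q - 4 ∨ k ≤ -2)) → (2*q = x - 7 ∨ (w = q + 3 → (¬(x ≤ -4))))); else branch requires 2*q = x - 7 ∨ (w = q + 3 → (¬(x ≤ -4))).
Before the if: ((x < 4 ∧ 3*q ≤ 2*x + 3) → (((k ≤ 3*q - 4 ∨ k ≤ -2) → (2*q = x - 7 ∨ (w = q + 3 → (¬(x ≤ -4))))) ∧ ((¬(k ≤ 3*q - 4 ∨ k ≤ -2)) → (2*q = x - 7 ∨ (w = q + 3 → (¬(x ≤ -4))))))) ∧ ((¬(x < 4 ∧ 3*q ≤ 2*x + 3)) → (2*q = x - 7 ∨ (w = q + 3 → (¬(x ≤ -4)))))
Answer: WP = ((x < 4 ∧ 3*q ≤ 2*x + 3) → (((k ≤ 3*q - 4 ∨ k ≤ -2) → (2*q = x - 7 ∨ (w = q + 3 → (¬(x ≤ -4))))) ∧ ((¬(k ≤ 3*q - 4 ∨ k ≤ -2)) → (2*q = x - 7 ∨ (w = q + 3 → (¬(x ≤ -4))))))) ∧ ((¬(x < 4 ∧ 3*q ≤ 2*x + 3)) → (2*q = x - 7 ∨ (w = q + 3 → (¬(x ≤ -4)))))
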